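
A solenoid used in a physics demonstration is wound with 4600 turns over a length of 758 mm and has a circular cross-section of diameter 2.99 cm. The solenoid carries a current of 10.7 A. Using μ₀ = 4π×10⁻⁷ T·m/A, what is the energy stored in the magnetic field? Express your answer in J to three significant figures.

A = π(d/2)² = π(1.495×10^-2 m)² = 7.022×10^-4 m².
L = μ₀N²A/ℓ = (4π×10⁻⁷)(4600)²(7.022×10^-4)/(0.758) = 2.463×10^-2 H.
U = ½LI² = ½(2.463×10^-2)(10.7)² = 1.41 J.

U ≈ 1.41 J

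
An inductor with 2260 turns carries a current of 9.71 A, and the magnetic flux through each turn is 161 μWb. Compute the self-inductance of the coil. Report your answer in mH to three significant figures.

L ≈ 37.5 mH

Self-inductance is defined by L = NΦ_B/I (flux linkage over current).
L = (2260)(1.610×10^-4 Wb)/(9.71 A) = 3.747×10^-2 H.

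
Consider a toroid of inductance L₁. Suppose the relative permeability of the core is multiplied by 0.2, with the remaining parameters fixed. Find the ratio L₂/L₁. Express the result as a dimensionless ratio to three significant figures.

L₂/L₁ = 0.200

For a toroid, L ∝ μᵣN²A/R.
L₂/L₁ = (0.2) = 0.200.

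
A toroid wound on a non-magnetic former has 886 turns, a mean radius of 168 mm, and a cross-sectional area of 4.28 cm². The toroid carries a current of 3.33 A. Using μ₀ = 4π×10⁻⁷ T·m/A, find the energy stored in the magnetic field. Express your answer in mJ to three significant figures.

L = μ₀N²A/(2πR) = (4π×10⁻⁷)(886)²(4.280×10^-4)/(2π×0.168) = 4.000×10^-4 H.
U = ½LI² = ½(4.000×10^-4)(3.33)² = 2.218×10^-3 J.

U ≈ 2.22 mJ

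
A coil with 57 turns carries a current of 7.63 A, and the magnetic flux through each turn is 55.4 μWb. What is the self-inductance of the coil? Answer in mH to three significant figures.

L ≈ 0.414 mH

Self-inductance is defined by L = NΦ_B/I (flux linkage over current).
L = (57)(5.540×10^-5 Wb)/(7.63 A) = 4.139×10^-4 H.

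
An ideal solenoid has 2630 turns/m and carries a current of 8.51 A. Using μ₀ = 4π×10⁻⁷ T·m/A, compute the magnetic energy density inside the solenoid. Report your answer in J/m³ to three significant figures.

B = μ₀nI = (4π×10⁻⁷)(2.630×10^3)(8.51) = 2.813×10^-2 T.
u = B²/(2μ₀) = (2.813×10^-2)²/(2×4π×10⁻⁷) = 314.7 J/m³.

u ≈ 315 J/m³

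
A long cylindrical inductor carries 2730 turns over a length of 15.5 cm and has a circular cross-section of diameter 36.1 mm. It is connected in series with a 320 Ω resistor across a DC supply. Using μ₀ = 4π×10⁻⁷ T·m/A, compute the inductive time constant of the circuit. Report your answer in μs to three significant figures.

τ ≈ 193 μs

A = π(d/2)² = π(1.805×10^-2 m)² = 1.024×10^-3 m².
L = μ₀N²A/ℓ = (4π×10⁻⁷)(2730)²(1.024×10^-3)/(0.155) = 6.1845×10^-2 H.
τ = L/R = (6.1845×10^-2)/(320) = 1.933×10^-4 s.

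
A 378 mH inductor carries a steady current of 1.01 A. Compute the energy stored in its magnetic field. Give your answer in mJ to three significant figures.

U ≈ 193 mJ

Stored magnetic energy: U = ½LI².
U = ½(0.378 H)(1.01 A)² = 0.1928 J.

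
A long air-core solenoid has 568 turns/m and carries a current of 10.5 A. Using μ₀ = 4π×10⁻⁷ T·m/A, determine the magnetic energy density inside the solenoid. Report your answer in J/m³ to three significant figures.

u ≈ 22.3 J/m³

B = μ₀nI = (4π×10⁻⁷)(568)(10.5) = 7.4946×10^-3 T.
u = B²/(2μ₀) = (7.4946×10^-3)²/(2×4π×10⁻⁷) = 22.349 J/m³.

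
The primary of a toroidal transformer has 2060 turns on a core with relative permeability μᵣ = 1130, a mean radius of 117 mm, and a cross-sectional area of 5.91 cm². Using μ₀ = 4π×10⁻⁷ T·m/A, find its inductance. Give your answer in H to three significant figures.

For a thin toroid, L = μ₀μᵣN²A/(2πR).
L = (4π×10⁻⁷)(1130)(2060)²(5.910×10^-4) / (2π×0.117 m) = 4.844 H.

L ≈ 4.84 H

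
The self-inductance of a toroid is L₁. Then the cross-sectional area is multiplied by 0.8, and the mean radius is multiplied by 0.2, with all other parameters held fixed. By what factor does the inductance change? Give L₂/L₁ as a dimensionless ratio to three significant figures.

L₂/L₁ = 4.00

For a toroid, L ∝ μᵣN²A/R.
L₂/L₁ = (0.8) × (0.2)^-1 = 4.00.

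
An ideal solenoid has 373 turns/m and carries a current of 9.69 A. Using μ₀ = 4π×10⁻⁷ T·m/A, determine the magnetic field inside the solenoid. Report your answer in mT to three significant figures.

Inside a long solenoid, B = μ₀nI.
B = (4π×10⁻⁷)(373 m⁻¹)(9.69 A) = 4.542×10^-3 T.

B ≈ 4.54 mT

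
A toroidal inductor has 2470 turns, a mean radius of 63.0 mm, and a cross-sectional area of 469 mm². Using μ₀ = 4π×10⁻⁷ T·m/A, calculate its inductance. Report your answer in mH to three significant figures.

For a thin toroid, L = μ₀N²A/(2πR).
L = (4π×10⁻⁷)(2470)²(4.690×10^-4) / (2π×6.300×10^-2 m) = 9.084×10^-3 H.

L ≈ 9.08 mH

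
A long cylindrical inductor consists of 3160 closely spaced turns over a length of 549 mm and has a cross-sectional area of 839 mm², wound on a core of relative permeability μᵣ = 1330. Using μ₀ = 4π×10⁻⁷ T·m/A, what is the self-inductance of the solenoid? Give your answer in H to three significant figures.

L ≈ 25.5 H

A = 839 mm² = 8.390×10^-4 m².
For a long solenoid, L = μ₀μᵣN²A/ℓ.
L = (4π×10⁻⁷)(1330)(3160)²(8.390×10^-4)/(0.549 m) = 25.5 H.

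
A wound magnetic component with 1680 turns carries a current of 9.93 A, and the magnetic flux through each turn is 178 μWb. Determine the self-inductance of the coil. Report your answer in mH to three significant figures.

Self-inductance is defined by L = NΦ_B/I (flux linkage over current).
L = (1680)(1.780×10^-4 Wb)/(9.93 A) = 3.011×10^-2 H.

L ≈ 30.1 mH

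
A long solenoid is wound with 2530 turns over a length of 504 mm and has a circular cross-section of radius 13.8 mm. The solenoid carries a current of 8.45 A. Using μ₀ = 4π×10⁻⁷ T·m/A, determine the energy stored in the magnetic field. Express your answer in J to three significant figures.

U ≈ 0.341 J

A = πr² = π(1.380×10^-2 m)² = 5.983×10^-4 m².
L = μ₀N²A/ℓ = (4π×10⁻⁷)(2530)²(5.983×10^-4)/(0.504) = 9.548×10^-3 H.
U = ½LI² = ½(9.548×10^-3)(8.45)² = 0.3409 J.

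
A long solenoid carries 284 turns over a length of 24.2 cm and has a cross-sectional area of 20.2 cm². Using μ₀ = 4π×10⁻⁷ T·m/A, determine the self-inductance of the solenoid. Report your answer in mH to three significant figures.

A = 20.2 cm² = 2.020×10^-3 m².
For a long solenoid, L = μ₀N²A/ℓ.
L = (4π×10⁻⁷)(284)²(2.020×10^-3)/(0.242 m) = 8.460×10^-4 H.

L ≈ 0.846 mH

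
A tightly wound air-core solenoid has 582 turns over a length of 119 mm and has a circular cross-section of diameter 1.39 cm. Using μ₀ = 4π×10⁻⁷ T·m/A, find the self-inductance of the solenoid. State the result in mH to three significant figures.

L ≈ 0.543 mH

A = π(d/2)² = π(6.950×10^-3 m)² = 1.517×10^-4 m².
For a long solenoid, L = μ₀N²A/ℓ.
L = (4π×10⁻⁷)(582)²(1.517×10^-4)/(0.119 m) = 5.428×10^-4 H.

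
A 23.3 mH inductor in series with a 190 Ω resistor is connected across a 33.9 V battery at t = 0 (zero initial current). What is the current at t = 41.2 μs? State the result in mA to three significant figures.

I ≈ 50.9 mA

τ = L/R = 2.330×10^-2/190 = 1.226×10^-4 s; final current I_∞ = ε/R = 33.9/190 = 0.1784 A.
I(t) = I_∞(1 − e^(−t/τ)) with t/τ = 0.336.
I = (0.1784)(1 − e^(−0.336)) = 5.091×10^-2 A.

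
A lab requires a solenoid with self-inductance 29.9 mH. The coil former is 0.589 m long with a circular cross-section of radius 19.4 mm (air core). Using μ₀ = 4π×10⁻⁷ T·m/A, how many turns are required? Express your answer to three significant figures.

A = πr² = π(1.940×10^-2 m)² = 1.182×10^-3 m².
From L = μ₀N²A/ℓ, N = √(Lℓ / (μ₀A)).
N = √[(2.990×10^-2)(0.589) / ((4π×10⁻⁷)×1.182×10^-3)] = √(1.185×10^7) ≈ 3442.8.

N ≈ 3440 turns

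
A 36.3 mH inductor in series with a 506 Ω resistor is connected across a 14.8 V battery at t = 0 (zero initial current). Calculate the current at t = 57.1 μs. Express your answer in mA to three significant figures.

I ≈ 16.1 mA

τ = L/R = 3.630×10^-2/506 = 7.174×10^-5 s; final current I_∞ = ε/R = 14.8/506 = 2.9249×10^-2 A.
I(t) = I_∞(1 − e^(−t/τ)) with t/τ = 0.796.
I = (2.9249×10^-2)(1 − e^(−0.796)) = 1.605×10^-2 A.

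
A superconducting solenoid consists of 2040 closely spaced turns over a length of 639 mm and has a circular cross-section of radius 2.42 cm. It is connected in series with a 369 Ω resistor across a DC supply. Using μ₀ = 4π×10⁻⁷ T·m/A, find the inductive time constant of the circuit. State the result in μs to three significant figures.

τ ≈ 40.8 μs

A = πr² = π(2.420×10^-2 m)² = 1.840×10^-3 m².
L = μ₀N²A/ℓ = (4π×10⁻⁷)(2040)²(1.840×10^-3)/(0.639) = 1.506×10^-2 H.
τ = L/R = (1.506×10^-2)/(369) = 4.081×10^-5 s.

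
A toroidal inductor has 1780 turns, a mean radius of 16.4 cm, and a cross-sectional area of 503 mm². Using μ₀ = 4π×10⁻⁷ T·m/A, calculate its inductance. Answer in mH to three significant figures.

L ≈ 1.94 mH

For a thin toroid, L = μ₀N²A/(2πR).
L = (4π×10⁻⁷)(1780)²(5.030×10^-4) / (2π×0.164 m) = 1.944×10^-3 H.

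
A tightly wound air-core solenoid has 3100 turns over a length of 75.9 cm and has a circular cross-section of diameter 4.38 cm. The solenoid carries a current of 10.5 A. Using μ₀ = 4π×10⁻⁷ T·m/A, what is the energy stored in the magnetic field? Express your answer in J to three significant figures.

A = π(d/2)² = π(2.190×10^-2 m)² = 1.507×10^-3 m².
L = μ₀N²A/ℓ = (4π×10⁻⁷)(3100)²(1.507×10^-3)/(0.759) = 2.397×10^-2 H.
U = ½LI² = ½(2.397×10^-2)(10.5)² = 1.322 J.

U ≈ 1.32 J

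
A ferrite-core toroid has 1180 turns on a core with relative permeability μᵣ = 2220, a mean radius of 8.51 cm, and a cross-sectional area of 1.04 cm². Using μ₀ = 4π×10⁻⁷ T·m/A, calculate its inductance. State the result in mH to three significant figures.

For a thin toroid, L = μ₀μᵣN²A/(2πR).
L = (4π×10⁻⁷)(2220)(1180)²(1.040×10^-4) / (2π×8.510×10^-2 m) = 0.7555 H.

L ≈ 756 mH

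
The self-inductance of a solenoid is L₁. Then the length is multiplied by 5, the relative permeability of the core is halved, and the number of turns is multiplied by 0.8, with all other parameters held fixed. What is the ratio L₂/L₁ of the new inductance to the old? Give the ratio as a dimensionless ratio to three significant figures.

For a solenoid, L ∝ μᵣN²A/ℓ.
L₂/L₁ = (5)^-1 × (0.5) × (0.8)^2 = 0.0640.

L₂/L₁ = 0.0640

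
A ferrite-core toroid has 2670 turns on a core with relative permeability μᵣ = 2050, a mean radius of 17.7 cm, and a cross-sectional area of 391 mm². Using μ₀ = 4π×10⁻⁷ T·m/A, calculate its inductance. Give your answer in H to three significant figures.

For a thin toroid, L = μ₀μᵣN²A/(2πR).
L = (4π×10⁻⁷)(2050)(2670)²(3.910×10^-4) / (2π×0.177 m) = 6.457 H.

L ≈ 6.46 H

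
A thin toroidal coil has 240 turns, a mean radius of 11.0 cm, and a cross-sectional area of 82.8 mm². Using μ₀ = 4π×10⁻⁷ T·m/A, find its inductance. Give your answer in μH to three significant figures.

L ≈ 8.67 μH

For a thin toroid, L = μ₀N²A/(2πR).
L = (4π×10⁻⁷)(240)²(8.280×10^-5) / (2π×0.11 m) = 8.671×10^-6 H.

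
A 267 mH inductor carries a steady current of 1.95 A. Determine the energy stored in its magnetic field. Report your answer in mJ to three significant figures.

U ≈ 508 mJ

Stored magnetic energy: U = ½LI².
U = ½(0.267 H)(1.95 A)² = 0.5076 J.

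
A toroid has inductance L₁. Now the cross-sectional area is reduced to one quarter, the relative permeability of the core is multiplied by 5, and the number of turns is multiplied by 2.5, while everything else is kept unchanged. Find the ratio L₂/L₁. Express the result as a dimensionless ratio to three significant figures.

L₂/L₁ = 7.81

For a toroid, L ∝ μᵣN²A/R.
L₂/L₁ = (0.25) × (5) × (2.5)^2 = 7.81.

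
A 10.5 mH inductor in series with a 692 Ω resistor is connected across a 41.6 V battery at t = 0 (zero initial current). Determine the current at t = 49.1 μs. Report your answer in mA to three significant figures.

τ = L/R = 1.050×10^-2/692 = 1.517×10^-5 s; final current I_∞ = ε/R = 41.6/692 = 6.012×10^-2 A.
I(t) = I_∞(1 − e^(−t/τ)) with t/τ = 3.236.
I = (6.012×10^-2)(1 − e^(−3.236)) = 5.775×10^-2 A.

I ≈ 57.8 mA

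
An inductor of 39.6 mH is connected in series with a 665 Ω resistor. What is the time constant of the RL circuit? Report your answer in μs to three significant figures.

τ ≈ 59.5 μs

τ = L/R = (3.960×10^-2 H)/(665 Ω) = 5.9549×10^-5 s.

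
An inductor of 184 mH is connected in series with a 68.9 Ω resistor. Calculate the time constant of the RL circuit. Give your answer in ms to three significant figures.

τ = L/R = (0.184 H)/(68.9 Ω) = 2.671×10^-3 s.

τ ≈ 2.67 ms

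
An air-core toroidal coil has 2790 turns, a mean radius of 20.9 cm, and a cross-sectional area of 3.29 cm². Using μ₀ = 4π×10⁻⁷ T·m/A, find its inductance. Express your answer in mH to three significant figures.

L ≈ 2.45 mH

For a thin toroid, L = μ₀N²A/(2πR).
L = (4π×10⁻⁷)(2790)²(3.290×10^-4) / (2π×0.209 m) = 2.451×10^-3 H.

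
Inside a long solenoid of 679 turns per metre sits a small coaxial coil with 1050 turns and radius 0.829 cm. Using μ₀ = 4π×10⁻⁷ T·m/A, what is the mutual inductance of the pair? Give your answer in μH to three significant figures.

M ≈ 193 μH

The outer solenoid produces a uniform field B₁ = μ₀n₁I₁ across the inner coil,
so the flux linkage is N₂Φ = N₂B₁A₂ = μ₀n₁N₂A₂·I₁, giving M = μ₀n₁N₂A₂.
A₂ = πr² = π(8.290×10^-3 m)² = 2.159×10^-4 m².
M = (4π×10⁻⁷)(679)(1050)(2.159×10^-4) = 1.934×10^-4 H.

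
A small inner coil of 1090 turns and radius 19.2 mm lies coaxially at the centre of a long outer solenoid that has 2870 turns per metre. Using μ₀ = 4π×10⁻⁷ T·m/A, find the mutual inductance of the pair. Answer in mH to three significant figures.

M ≈ 4.55 mH

The outer solenoid produces a uniform field B₁ = μ₀n₁I₁ across the inner coil,
so the flux linkage is N₂Φ = N₂B₁A₂ = μ₀n₁N₂A₂·I₁, giving M = μ₀n₁N₂A₂.
A₂ = πr² = π(1.920×10^-2 m)² = 1.158×10^-3 m².
M = (4π×10⁻⁷)(2870)(1090)(1.158×10^-3) = 4.553×10^-3 H.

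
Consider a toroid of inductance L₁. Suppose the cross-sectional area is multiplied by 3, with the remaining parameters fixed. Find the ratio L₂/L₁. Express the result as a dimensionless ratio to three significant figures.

L₂/L₁ = 3.00

For a toroid, L ∝ μᵣN²A/R.
L₂/L₁ = (3) = 3.00.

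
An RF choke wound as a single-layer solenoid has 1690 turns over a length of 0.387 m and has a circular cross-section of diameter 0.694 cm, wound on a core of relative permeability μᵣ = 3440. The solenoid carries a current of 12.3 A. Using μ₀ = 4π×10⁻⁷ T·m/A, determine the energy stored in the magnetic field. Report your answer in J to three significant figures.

A = π(d/2)² = π(3.470×10^-3 m)² = 3.783×10^-5 m².
L = μ₀μᵣN²A/ℓ = (4π×10⁻⁷)(3440)(1690)²(3.783×10^-5)/(0.387) = 1.207 H.
U = ½LI² = ½(1.207)(12.3)² = 91.29 J.

U ≈ 91.3 J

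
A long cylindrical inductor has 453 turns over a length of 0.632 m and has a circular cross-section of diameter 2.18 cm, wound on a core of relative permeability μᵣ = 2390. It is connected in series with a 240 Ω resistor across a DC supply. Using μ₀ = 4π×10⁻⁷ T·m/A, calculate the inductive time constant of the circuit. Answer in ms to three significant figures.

τ ≈ 1.52 ms

A = π(d/2)² = π(1.090×10^-2 m)² = 3.733×10^-4 m².
L = μ₀μᵣN²A/ℓ = (4π×10⁻⁷)(2390)(453)²(3.733×10^-4)/(0.632) = 0.364 H.
τ = L/R = (0.364)/(240) = 1.517×10^-3 s.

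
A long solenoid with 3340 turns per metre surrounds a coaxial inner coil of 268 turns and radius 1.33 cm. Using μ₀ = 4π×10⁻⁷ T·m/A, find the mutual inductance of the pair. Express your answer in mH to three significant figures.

The outer solenoid produces a uniform field B₁ = μ₀n₁I₁ across the inner coil,
so the flux linkage is N₂Φ = N₂B₁A₂ = μ₀n₁N₂A₂·I₁, giving M = μ₀n₁N₂A₂.
A₂ = πr² = π(1.330×10^-2 m)² = 5.557×10^-4 m².
M = (4π×10⁻⁷)(3340)(268)(5.557×10^-4) = 6.251×10^-4 H.

M ≈ 0.625 mH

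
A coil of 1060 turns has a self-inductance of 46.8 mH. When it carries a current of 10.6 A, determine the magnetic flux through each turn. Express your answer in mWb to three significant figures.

From L = NΦ_B/I, the flux per turn is Φ_B = LI/N.
Φ_B = (4.680×10^-2 H)(10.6 A)/1060 = 4.680×10^-4 Wb.

Φ_B ≈ 0.468 mWb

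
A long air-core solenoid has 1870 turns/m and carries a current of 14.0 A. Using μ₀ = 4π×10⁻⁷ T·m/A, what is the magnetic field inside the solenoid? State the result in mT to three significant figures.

B ≈ 32.9 mT

Inside a long solenoid, B = μ₀nI.
B = (4π×10⁻⁷)(1.870×10^3 m⁻¹)(14.0 A) = 3.290×10^-2 T.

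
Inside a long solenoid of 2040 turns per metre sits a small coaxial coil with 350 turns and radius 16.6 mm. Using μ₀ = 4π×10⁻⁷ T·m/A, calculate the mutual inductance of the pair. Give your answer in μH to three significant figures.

The outer solenoid produces a uniform field B₁ = μ₀n₁I₁ across the inner coil,
so the flux linkage is N₂Φ = N₂B₁A₂ = μ₀n₁N₂A₂·I₁, giving M = μ₀n₁N₂A₂.
A₂ = πr² = π(1.660×10^-2 m)² = 8.657×10^-4 m².
M = (4π×10⁻⁷)(2040)(350)(8.657×10^-4) = 7.767×10^-4 H.

M ≈ 777 μH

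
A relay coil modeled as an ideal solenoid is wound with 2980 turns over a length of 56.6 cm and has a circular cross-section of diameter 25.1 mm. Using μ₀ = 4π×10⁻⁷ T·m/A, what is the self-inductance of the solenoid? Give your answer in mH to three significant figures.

A = π(d/2)² = π(1.255×10^-2 m)² = 4.948×10^-4 m².
For a long solenoid, L = μ₀N²A/ℓ.
L = (4π×10⁻⁷)(2980)²(4.948×10^-4)/(0.566 m) = 9.756×10^-3 H.

L ≈ 9.76 mH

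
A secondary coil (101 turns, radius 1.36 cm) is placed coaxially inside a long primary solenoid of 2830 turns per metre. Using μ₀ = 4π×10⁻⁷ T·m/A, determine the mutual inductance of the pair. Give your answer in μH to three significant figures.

The outer solenoid produces a uniform field B₁ = μ₀n₁I₁ across the inner coil,
so the flux linkage is N₂Φ = N₂B₁A₂ = μ₀n₁N₂A₂·I₁, giving M = μ₀n₁N₂A₂.
A₂ = πr² = π(1.360×10^-2 m)² = 5.811×10^-4 m².
M = (4π×10⁻⁷)(2830)(101)(5.811×10^-4) = 2.087×10^-4 H.

M ≈ 209 μH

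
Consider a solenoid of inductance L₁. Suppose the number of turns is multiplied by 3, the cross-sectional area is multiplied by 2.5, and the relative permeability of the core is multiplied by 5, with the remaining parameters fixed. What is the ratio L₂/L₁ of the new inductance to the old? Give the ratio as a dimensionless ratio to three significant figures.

For a solenoid, L ∝ μᵣN²A/ℓ.
L₂/L₁ = (3)^2 × (2.5) × (5) = 113.

L₂/L₁ = 113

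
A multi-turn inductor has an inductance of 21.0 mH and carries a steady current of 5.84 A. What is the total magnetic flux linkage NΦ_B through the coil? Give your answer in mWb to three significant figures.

From L = NΦ_B/I, the flux linkage is NΦ_B = LI.
NΦ_B = (2.100×10^-2 H)(5.84 A) = 0.1226 Wb.

NΦ_B ≈ 123 mWb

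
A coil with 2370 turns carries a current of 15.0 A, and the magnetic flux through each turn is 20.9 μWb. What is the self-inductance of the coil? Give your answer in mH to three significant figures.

Self-inductance is defined by L = NΦ_B/I (flux linkage over current).
L = (2370)(2.090×10^-5 Wb)/(15.0 A) = 3.302×10^-3 H.

L ≈ 3.30 mH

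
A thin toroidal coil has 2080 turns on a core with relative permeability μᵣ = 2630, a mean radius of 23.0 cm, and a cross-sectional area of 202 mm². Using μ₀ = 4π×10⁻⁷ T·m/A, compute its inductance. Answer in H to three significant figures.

For a thin toroid, L = μ₀μᵣN²A/(2πR).
L = (4π×10⁻⁷)(2630)(2080)²(2.020×10^-4) / (2π×0.23 m) = 1.999 H.

L ≈ 2.00 H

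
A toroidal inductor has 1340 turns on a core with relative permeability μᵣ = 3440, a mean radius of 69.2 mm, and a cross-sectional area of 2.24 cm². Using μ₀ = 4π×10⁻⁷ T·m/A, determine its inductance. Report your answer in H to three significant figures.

L ≈ 4.00 H

For a thin toroid, L = μ₀μᵣN²A/(2πR).
L = (4π×10⁻⁷)(3440)(1340)²(2.240×10^-4) / (2π×6.920×10^-2 m) = 3.999 H.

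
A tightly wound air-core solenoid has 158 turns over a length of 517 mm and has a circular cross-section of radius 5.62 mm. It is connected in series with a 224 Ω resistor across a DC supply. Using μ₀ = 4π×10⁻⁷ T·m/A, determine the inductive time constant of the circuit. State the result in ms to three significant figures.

τ ≈ 2.69e-05 ms

A = πr² = π(5.620×10^-3 m)² = 9.923×10^-5 m².
L = μ₀N²A/ℓ = (4π×10⁻⁷)(158)²(9.923×10^-5)/(0.517) = 6.021×10^-6 H.
τ = L/R = (6.021×10^-6)/(224) = 2.688×10^-8 s.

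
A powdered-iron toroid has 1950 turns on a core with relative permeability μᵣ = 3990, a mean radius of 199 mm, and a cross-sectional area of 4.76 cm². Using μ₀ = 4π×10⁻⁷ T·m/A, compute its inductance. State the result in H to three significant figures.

L ≈ 7.26 H

For a thin toroid, L = μ₀μᵣN²A/(2πR).
L = (4π×10⁻⁷)(3990)(1950)²(4.760×10^-4) / (2π×0.199 m) = 7.258 H.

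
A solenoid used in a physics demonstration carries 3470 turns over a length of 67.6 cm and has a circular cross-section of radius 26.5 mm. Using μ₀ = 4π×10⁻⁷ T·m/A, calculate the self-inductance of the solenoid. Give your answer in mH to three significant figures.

L ≈ 49.4 mH

A = πr² = π(2.650×10^-2 m)² = 2.206×10^-3 m².
For a long solenoid, L = μ₀N²A/ℓ.
L = (4π×10⁻⁷)(3470)²(2.206×10^-3)/(0.676 m) = 4.938×10^-2 H.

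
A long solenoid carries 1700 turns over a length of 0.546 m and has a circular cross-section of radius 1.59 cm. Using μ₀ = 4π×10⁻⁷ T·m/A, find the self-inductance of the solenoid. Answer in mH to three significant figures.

A = πr² = π(1.590×10^-2 m)² = 7.942×10^-4 m².
For a long solenoid, L = μ₀N²A/ℓ.
L = (4π×10⁻⁷)(1700)²(7.942×10^-4)/(0.546 m) = 5.283×10^-3 H.

L ≈ 5.28 mH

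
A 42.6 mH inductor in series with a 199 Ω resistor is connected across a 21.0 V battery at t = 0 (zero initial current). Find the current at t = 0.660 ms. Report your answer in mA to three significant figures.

I ≈ 101 mA

τ = L/R = 4.260×10^-2/199 = 2.141×10^-4 s; final current I_∞ = ε/R = 21.0/199 = 0.1055 A.
I(t) = I_∞(1 − e^(−t/τ)) with t/τ = 3.083.
I = (0.1055)(1 − e^(−3.083)) = 0.1007 A.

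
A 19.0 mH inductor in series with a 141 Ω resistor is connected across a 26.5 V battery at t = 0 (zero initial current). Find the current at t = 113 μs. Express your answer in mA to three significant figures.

τ = L/R = 1.900×10^-2/141 = 1.348×10^-4 s; final current I_∞ = ε/R = 26.5/141 = 0.1879 A.
I(t) = I_∞(1 − e^(−t/τ)) with t/τ = 0.839.
I = (0.1879)(1 − e^(−0.839)) = 0.1067 A.

I ≈ 107 mA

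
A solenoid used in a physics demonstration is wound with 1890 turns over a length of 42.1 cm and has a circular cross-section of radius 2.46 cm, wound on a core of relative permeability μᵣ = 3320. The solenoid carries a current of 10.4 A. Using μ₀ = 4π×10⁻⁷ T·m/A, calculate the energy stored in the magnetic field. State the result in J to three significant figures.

A = πr² = π(2.460×10^-2 m)² = 1.901×10^-3 m².
L = μ₀μᵣN²A/ℓ = (4π×10⁻⁷)(3320)(1890)²(1.901×10^-3)/(0.421) = 67.3 H.
U = ½LI² = ½(67.3)(10.4)² = 3.640×10^3 J.

U ≈ 3640 J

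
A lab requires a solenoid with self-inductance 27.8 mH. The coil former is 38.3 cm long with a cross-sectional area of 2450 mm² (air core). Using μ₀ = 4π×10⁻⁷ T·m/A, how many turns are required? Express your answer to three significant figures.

A = 2450 mm² = 2.450×10^-3 m².
From L = μ₀N²A/ℓ, N = √(Lℓ / (μ₀A)).
N = √[(2.780×10^-2)(0.383) / ((4π×10⁻⁷)×2.450×10^-3)] = √(3.458×10^6) ≈ 1859.7.

N ≈ 1860 turns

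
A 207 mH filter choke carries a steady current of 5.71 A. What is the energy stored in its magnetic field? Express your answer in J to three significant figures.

U ≈ 3.37 J

Stored magnetic energy: U = ½LI².
U = ½(0.207 H)(5.71 A)² = 3.3745 J.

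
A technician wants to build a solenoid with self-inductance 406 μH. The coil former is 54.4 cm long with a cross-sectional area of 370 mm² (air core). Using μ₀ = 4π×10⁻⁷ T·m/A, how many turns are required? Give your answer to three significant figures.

N ≈ 689 turns

A = 370 mm² = 3.700×10^-4 m².
From L = μ₀N²A/ℓ, N = √(Lℓ / (μ₀A)).
N = √[(4.060×10^-4)(0.544) / ((4π×10⁻⁷)×3.700×10^-4)] = √(4.750×10^5) ≈ 689.2.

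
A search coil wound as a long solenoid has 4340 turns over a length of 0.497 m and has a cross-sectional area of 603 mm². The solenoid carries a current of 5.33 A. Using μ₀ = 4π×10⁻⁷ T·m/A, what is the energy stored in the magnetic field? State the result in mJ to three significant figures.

U ≈ 408 mJ

A = 603 mm² = 6.030×10^-4 m².
L = μ₀N²A/ℓ = (4π×10⁻⁷)(4340)²(6.030×10^-4)/(0.497) = 2.872×10^-2 H.
U = ½LI² = ½(2.872×10^-2)(5.33)² = 0.4079 J.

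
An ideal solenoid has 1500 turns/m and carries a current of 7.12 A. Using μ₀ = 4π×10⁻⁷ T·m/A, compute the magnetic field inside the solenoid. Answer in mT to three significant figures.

B ≈ 13.4 mT

Inside a long solenoid, B = μ₀nI.
B = (4π×10⁻⁷)(1.500×10^3 m⁻¹)(7.12 A) = 1.342×10^-2 T.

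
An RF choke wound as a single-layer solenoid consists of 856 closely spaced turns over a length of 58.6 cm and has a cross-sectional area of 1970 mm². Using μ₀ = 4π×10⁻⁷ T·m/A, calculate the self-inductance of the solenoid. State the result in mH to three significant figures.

L ≈ 3.10 mH

A = 1970 mm² = 1.970×10^-3 m².
For a long solenoid, L = μ₀N²A/ℓ.
L = (4π×10⁻⁷)(856)²(1.970×10^-3)/(0.586 m) = 3.095×10^-3 H.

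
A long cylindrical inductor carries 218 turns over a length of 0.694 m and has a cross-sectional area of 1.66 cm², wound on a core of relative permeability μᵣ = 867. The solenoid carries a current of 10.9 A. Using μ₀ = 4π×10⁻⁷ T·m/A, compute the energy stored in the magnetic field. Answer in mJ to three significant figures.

A = 1.66 cm² = 1.660×10^-4 m².
L = μ₀μᵣN²A/ℓ = (4π×10⁻⁷)(867)(218)²(1.660×10^-4)/(0.694) = 1.238×10^-2 H.
U = ½LI² = ½(1.238×10^-2)(10.9)² = 0.7357 J.

U ≈ 736 mJ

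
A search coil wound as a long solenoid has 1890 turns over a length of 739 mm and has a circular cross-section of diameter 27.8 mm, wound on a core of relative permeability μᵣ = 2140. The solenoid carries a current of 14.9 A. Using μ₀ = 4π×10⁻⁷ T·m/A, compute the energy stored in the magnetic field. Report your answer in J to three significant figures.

A = π(d/2)² = π(1.390×10^-2 m)² = 6.070×10^-4 m².
L = μ₀μᵣN²A/ℓ = (4π×10⁻⁷)(2140)(1890)²(6.070×10^-4)/(0.739) = 7.89 H.
U = ½LI² = ½(7.89)(14.9)² = 875.8 J.

U ≈ 876 J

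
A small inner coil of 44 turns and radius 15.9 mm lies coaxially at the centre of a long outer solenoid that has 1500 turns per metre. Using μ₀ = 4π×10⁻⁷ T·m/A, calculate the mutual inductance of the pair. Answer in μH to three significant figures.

The outer solenoid produces a uniform field B₁ = μ₀n₁I₁ across the inner coil,
so the flux linkage is N₂Φ = N₂B₁A₂ = μ₀n₁N₂A₂·I₁, giving M = μ₀n₁N₂A₂.
A₂ = πr² = π(1.590×10^-2 m)² = 7.942×10^-4 m².
M = (4π×10⁻⁷)(1500)(44)(7.942×10^-4) = 6.587×10^-5 H.

M ≈ 65.9 μH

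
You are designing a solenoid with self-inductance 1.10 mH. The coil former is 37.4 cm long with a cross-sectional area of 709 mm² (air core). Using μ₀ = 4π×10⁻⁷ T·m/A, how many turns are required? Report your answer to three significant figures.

N ≈ 680 turns

A = 709 mm² = 7.090×10^-4 m².
From L = μ₀N²A/ℓ, N = √(Lℓ / (μ₀A)).
N = √[(1.100×10^-3)(0.374) / ((4π×10⁻⁷)×7.090×10^-4)] = √(4.618×10^5) ≈ 679.5.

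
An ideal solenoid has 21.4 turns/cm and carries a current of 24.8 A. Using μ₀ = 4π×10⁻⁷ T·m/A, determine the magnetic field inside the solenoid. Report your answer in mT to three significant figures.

Inside a long solenoid, B = μ₀nI.
B = (4π×10⁻⁷)(2.140×10^3 m⁻¹)(24.8 A) = 6.669×10^-2 T.

B ≈ 66.7 mT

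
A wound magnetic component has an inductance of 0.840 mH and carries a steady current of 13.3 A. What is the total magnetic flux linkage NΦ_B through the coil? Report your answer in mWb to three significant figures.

NΦ_B ≈ 11.2 mWb

From L = NΦ_B/I, the flux linkage is NΦ_B = LI.
NΦ_B = (8.400×10^-4 H)(13.3 A) = 1.117×10^-2 Wb.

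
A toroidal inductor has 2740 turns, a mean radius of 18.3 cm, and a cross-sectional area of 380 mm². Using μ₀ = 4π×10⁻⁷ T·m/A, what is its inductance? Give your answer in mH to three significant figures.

L ≈ 3.12 mH

For a thin toroid, L = μ₀N²A/(2πR).
L = (4π×10⁻⁷)(2740)²(3.800×10^-4) / (2π×0.183 m) = 3.118×10^-3 H.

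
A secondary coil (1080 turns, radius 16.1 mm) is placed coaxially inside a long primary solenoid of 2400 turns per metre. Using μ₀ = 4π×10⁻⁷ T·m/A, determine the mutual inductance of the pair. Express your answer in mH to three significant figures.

M ≈ 2.65 mH

The outer solenoid produces a uniform field B₁ = μ₀n₁I₁ across the inner coil,
so the flux linkage is N₂Φ = N₂B₁A₂ = μ₀n₁N₂A₂·I₁, giving M = μ₀n₁N₂A₂.
A₂ = πr² = π(1.610×10^-2 m)² = 8.143×10^-4 m².
M = (4π×10⁻⁷)(2400)(1080)(8.143×10^-4) = 2.652×10^-3 H.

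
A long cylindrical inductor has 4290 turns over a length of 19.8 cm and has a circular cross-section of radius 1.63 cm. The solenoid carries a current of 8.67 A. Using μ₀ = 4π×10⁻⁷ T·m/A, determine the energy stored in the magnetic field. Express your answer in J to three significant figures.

A = πr² = π(1.630×10^-2 m)² = 8.347×10^-4 m².
L = μ₀N²A/ℓ = (4π×10⁻⁷)(4290)²(8.347×10^-4)/(0.198) = 9.750×10^-2 H.
U = ½LI² = ½(9.750×10^-2)(8.67)² = 3.664 J.

U ≈ 3.66 J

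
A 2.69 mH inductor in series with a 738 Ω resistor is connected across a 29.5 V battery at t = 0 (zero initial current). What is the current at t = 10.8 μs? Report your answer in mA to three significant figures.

τ = L/R = 2.690×10^-3/738 = 3.64499×10^-6 s; final current I_∞ = ε/R = 29.5/738 = 3.997×10^-2 A.
I(t) = I_∞(1 − e^(−t/τ)) with t/τ = 2.963.
I = (3.997×10^-2)(1 − e^(−2.963)) = 3.791×10^-2 A.

I ≈ 37.9 mA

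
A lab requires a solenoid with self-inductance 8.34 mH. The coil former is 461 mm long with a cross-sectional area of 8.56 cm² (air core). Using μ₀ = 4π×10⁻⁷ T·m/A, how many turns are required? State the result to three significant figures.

N ≈ 1890 turns

A = 8.56 cm² = 8.560×10^-4 m².
From L = μ₀N²A/ℓ, N = √(Lℓ / (μ₀A)).
N = √[(8.340×10^-3)(0.461) / ((4π×10⁻⁷)×8.560×10^-4)] = √(3.574×10^6) ≈ 1890.6.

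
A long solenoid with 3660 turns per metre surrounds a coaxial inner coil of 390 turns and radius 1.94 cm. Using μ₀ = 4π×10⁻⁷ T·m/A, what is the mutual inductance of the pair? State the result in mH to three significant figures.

M ≈ 2.12 mH

The outer solenoid produces a uniform field B₁ = μ₀n₁I₁ across the inner coil,
so the flux linkage is N₂Φ = N₂B₁A₂ = μ₀n₁N₂A₂·I₁, giving M = μ₀n₁N₂A₂.
A₂ = πr² = π(1.940×10^-2 m)² = 1.182×10^-3 m².
M = (4π×10⁻⁷)(3660)(390)(1.182×10^-3) = 2.121×10^-3 H.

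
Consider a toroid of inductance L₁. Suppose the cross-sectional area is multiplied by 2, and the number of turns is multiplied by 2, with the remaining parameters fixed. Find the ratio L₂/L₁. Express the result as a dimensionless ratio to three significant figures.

For a toroid, L ∝ μᵣN²A/R.
L₂/L₁ = (2) × (2)^2 = 8.00.

L₂/L₁ = 8.00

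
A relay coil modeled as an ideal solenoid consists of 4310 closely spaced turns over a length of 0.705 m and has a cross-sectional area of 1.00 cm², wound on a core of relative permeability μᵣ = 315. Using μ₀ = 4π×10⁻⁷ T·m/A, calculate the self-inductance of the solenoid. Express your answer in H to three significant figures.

L ≈ 1.04 H

A = 1.00 cm² = 1.000×10^-4 m².
For a long solenoid, L = μ₀μᵣN²A/ℓ.
L = (4π×10⁻⁷)(315)(4310)²(1.000×10^-4)/(0.705 m) = 1.043 H.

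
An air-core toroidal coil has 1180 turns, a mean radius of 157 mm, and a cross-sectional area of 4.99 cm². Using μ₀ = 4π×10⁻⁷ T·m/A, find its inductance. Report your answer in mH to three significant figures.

For a thin toroid, L = μ₀N²A/(2πR).
L = (4π×10⁻⁷)(1180)²(4.990×10^-4) / (2π×0.157 m) = 8.851×10^-4 H.

L ≈ 0.885 mH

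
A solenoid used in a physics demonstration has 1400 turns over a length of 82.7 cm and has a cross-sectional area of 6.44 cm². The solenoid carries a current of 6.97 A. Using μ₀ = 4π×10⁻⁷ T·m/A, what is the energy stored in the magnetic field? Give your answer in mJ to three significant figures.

U ≈ 46.6 mJ

A = 6.44 cm² = 6.440×10^-4 m².
L = μ₀N²A/ℓ = (4π×10⁻⁷)(1400)²(6.440×10^-4)/(0.827) = 1.918×10^-3 H.
U = ½LI² = ½(1.918×10^-3)(6.97)² = 4.659×10^-2 J.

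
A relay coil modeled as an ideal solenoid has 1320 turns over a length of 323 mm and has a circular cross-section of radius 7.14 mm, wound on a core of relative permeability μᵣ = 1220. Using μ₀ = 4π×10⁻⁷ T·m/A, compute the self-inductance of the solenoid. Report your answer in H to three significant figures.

A = πr² = π(7.140×10^-3 m)² = 1.602×10^-4 m².
For a long solenoid, L = μ₀μᵣN²A/ℓ.
L = (4π×10⁻⁷)(1220)(1320)²(1.602×10^-4)/(0.323 m) = 1.3245 H.

L ≈ 1.32 H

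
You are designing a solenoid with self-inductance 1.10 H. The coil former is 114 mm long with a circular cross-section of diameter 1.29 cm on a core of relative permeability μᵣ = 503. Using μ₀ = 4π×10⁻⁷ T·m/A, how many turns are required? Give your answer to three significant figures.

N ≈ 1230 turns

A = π(d/2)² = π(6.450×10^-3 m)² = 1.307×10^-4 m².
From L = μ₀μᵣN²A/ℓ, N = √(Lℓ / (μ₀μᵣA)).
N = √[(1.1)(0.114) / ((4π×10⁻⁷)(503)×1.307×10^-4)] = √(1.518×10^6) ≈ 1232.0.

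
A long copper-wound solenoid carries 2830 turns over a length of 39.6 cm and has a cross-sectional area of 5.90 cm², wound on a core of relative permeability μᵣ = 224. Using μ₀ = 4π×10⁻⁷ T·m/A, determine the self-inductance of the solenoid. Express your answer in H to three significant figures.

A = 5.90 cm² = 5.900×10^-4 m².
For a long solenoid, L = μ₀μᵣN²A/ℓ.
L = (4π×10⁻⁷)(224)(2830)²(5.900×10^-4)/(0.396 m) = 3.359 H.

L ≈ 3.36 H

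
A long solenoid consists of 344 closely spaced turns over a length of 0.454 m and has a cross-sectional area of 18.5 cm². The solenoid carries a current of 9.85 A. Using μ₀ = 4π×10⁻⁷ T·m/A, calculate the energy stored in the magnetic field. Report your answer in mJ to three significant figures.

A = 18.5 cm² = 1.850×10^-3 m².
L = μ₀N²A/ℓ = (4π×10⁻⁷)(344)²(1.850×10^-3)/(0.454) = 6.060×10^-4 H.
U = ½LI² = ½(6.060×10^-4)(9.85)² = 2.940×10^-2 J.

U ≈ 29.4 mJ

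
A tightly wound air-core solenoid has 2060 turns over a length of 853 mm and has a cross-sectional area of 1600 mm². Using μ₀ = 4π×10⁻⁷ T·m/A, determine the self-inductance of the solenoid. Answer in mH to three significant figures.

A = 1600 mm² = 1.600×10^-3 m².
For a long solenoid, L = μ₀N²A/ℓ.
L = (4π×10⁻⁷)(2060)²(1.600×10^-3)/(0.853 m) = 1.000×10^-2 H.

L ≈ 10.0 mH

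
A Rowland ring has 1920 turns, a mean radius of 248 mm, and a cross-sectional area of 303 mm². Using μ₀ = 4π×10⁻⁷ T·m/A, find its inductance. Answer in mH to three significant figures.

For a thin toroid, L = μ₀N²A/(2πR).
L = (4π×10⁻⁷)(1920)²(3.030×10^-4) / (2π×0.248 m) = 9.008×10^-4 H.

L ≈ 0.901 mH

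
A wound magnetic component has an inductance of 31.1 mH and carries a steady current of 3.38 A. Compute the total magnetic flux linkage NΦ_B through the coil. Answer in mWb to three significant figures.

NΦ_B ≈ 105 mWb

From L = NΦ_B/I, the flux linkage is NΦ_B = LI.
NΦ_B = (3.110×10^-2 H)(3.38 A) = 0.1051 Wb.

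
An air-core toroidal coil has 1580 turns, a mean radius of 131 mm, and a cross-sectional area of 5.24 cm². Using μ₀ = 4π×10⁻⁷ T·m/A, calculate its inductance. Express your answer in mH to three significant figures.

For a thin toroid, L = μ₀N²A/(2πR).
L = (4π×10⁻⁷)(1580)²(5.240×10^-4) / (2π×0.131 m) = 1.997×10^-3 H.

L ≈ 2.00 mH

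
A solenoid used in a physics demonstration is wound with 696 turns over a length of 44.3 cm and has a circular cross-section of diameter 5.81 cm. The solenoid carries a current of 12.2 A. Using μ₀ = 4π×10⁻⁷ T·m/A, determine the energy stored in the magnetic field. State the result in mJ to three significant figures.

U ≈ 271 mJ

A = π(d/2)² = π(2.905×10^-2 m)² = 2.651×10^-3 m².
L = μ₀N²A/ℓ = (4π×10⁻⁷)(696)²(2.651×10^-3)/(0.443) = 3.643×10^-3 H.
U = ½LI² = ½(3.643×10^-3)(12.2)² = 0.2711 J.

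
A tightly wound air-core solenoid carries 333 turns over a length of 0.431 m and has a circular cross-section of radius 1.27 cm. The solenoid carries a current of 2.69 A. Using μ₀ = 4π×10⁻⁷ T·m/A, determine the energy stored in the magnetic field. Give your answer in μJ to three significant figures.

U ≈ 593 μJ

A = πr² = π(1.270×10^-2 m)² = 5.067×10^-4 m².
L = μ₀N²A/ℓ = (4π×10⁻⁷)(333)²(5.067×10^-4)/(0.431) = 1.638×10^-4 H.
U = ½LI² = ½(1.638×10^-4)(2.69)² = 5.927×10^-4 J.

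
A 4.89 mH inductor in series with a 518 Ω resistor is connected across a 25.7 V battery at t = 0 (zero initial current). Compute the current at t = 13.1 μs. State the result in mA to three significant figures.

τ = L/R = 4.890×10^-3/518 = 9.440×10^-6 s; final current I_∞ = ε/R = 25.7/518 = 4.961×10^-2 A.
I(t) = I_∞(1 − e^(−t/τ)) with t/τ = 1.388.
I = (4.961×10^-2)(1 − e^(−1.388)) = 3.723×10^-2 A.

I ≈ 37.2 mA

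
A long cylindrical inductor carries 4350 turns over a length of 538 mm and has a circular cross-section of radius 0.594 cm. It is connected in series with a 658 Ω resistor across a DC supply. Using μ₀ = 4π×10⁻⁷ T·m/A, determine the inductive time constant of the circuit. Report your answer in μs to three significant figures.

A = πr² = π(5.940×10^-3 m)² = 1.108×10^-4 m².
L = μ₀N²A/ℓ = (4π×10⁻⁷)(4350)²(1.108×10^-4)/(0.538) = 4.899×10^-3 H.
τ = L/R = (4.899×10^-3)/(658) = 7.446×10^-6 s.

τ ≈ 7.45 μs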